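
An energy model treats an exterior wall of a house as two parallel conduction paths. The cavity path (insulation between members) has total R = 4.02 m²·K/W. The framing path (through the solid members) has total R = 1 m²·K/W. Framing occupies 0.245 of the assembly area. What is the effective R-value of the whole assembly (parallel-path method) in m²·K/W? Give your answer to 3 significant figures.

U_eff = 0.755/4.02 + 0.245/1 = 0.1878 + 0.245 = 0.4328
R_eff = 1/U_eff = 2.31 m²·K/W

2.31 m²·K/W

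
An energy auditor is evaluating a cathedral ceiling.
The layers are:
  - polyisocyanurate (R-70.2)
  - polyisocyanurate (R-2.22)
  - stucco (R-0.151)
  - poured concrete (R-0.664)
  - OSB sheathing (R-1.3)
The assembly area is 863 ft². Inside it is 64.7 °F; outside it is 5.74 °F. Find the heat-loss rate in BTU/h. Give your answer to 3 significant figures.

R_total = 70.2 + 2.22 + 0.151 + 0.664 + 1.3 = 74.53 ft²·°F·h/BTU
Q = A·ΔT/R = 863 × (64.7 − 5.74) / 74.53 = 682.7 BTU/h

683 BTU/h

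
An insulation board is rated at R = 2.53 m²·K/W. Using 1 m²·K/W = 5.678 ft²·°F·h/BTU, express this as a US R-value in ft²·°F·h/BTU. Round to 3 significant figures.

14.4 ft²·°F·h/BTU

R_US = 2.53 × 5.678 = 14.37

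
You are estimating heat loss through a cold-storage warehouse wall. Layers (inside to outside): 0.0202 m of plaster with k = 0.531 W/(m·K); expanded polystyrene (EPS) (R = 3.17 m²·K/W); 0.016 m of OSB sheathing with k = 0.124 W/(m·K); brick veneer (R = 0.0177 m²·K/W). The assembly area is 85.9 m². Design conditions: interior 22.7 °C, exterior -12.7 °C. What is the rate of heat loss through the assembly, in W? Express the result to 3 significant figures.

906 W

0.0202/0.531 = 0.03804
0.016/0.124 = 0.129
R_total = 0.03804 + 3.17 + 0.129 + 0.0177 = 3.355 m²·K/W
Q = A·ΔT/R = 85.9 × (22.7 − (-12.7)) / 3.355 = 906.4 W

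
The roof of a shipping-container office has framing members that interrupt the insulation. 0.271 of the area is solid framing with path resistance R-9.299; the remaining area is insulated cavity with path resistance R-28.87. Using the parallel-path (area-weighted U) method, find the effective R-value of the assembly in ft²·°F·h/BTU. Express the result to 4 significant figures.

18.38 ft²·°F·h/BTU

U_eff = 0.729/28.87 + 0.271/9.299 = 0.025251 + 0.029143 = 0.054394
R_eff = 1/U_eff = 18.384 ft²·°F·h/BTU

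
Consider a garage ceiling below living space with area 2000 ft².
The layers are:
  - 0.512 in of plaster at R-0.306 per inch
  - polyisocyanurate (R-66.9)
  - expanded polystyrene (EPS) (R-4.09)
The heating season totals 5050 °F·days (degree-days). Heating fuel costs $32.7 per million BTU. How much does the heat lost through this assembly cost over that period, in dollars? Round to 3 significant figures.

0.512 × 0.306 = 0.1567
R_total = 0.1567 + 66.9 + 4.09 = 71.15 ft²·°F·h/BTU
E = A × HDD × 24 / R = 2000 × 5050 × 24 / 71.15 = 3407000 BTU
Cost = 3407000/10⁶ × 32.7 = $111.4

111 dollars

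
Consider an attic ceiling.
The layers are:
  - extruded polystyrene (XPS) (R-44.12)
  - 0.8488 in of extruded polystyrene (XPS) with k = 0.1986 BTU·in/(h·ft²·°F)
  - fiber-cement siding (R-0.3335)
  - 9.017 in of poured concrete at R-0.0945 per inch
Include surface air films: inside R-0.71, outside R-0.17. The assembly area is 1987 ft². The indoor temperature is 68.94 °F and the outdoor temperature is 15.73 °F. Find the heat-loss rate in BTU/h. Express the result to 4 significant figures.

0.8488/0.1986 = 4.2739
9.017 × 0.0945 = 0.85211
R_total = 0.71 + 44.12 + 4.2739 + 0.3335 + 0.85211 + 0.17 = 50.46 ft²·°F·h/BTU
Q = A·ΔT/R = 1987 × (68.94 − 15.73) / 50.46 = 2095.3 BTU/h

2095 BTU/h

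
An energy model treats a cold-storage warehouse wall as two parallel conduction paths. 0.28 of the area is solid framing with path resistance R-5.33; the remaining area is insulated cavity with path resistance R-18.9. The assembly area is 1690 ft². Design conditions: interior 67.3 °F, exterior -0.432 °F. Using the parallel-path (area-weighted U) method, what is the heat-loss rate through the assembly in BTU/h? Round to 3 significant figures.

U_eff = 0.72/18.9 + 0.28/5.33 = 0.0381 + 0.05253 = 0.09063
R_eff = 1/U_eff = 11.03 ft²·°F·h/BTU
Q = 1690 × (67.3 − (-0.432)) / 11.03 = 10370 BTU/h

10400 BTU/h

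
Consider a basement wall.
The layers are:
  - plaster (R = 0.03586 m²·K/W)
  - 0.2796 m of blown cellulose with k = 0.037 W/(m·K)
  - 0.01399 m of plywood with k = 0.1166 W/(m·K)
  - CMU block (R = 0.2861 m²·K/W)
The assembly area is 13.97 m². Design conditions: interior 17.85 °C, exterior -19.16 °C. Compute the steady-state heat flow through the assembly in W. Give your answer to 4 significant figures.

64.64 W

0.2796/0.037 = 7.5568
0.01399/0.1166 = 0.11998
R_total = 0.03586 + 7.5568 + 0.11998 + 0.2861 = 7.9987 m²·K/W
Q = A·ΔT/R = 13.97 × (17.85 − (-19.16)) / 7.9987 = 64.639 W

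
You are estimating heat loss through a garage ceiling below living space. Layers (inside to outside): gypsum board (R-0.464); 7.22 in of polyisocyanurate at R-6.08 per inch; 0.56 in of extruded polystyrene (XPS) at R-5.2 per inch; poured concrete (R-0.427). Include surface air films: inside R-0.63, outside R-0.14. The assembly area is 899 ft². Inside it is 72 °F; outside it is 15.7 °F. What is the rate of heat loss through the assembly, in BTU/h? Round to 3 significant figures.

1040 BTU/h

7.22 × 6.08 = 43.9
0.56 × 5.2 = 2.912
R_total = 0.63 + 0.464 + 43.9 + 2.912 + 0.427 + 0.14 = 48.47 ft²·°F·h/BTU
Q = A·ΔT/R = 899 × (72 − 15.7) / 48.47 = 1044 BTU/h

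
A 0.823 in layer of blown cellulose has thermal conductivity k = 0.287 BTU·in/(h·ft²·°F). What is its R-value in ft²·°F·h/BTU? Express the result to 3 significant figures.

2.87 ft²·°F·h/BTU

R = L/k = 0.823/0.287 = 2.868 ft²·°F·h/BTU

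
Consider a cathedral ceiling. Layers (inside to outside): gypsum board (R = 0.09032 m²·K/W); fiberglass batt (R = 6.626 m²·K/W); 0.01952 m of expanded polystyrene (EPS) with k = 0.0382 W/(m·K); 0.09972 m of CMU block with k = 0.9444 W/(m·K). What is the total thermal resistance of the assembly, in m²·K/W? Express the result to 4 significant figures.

0.01952/0.0382 = 0.51099
0.09972/0.9444 = 0.10559
R_total = 0.09032 + 6.626 + 0.51099 + 0.10559 = 7.3329 m²·K/W

7.333 m²·K/W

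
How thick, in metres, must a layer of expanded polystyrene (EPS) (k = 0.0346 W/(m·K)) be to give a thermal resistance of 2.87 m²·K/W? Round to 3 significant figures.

0.0993 m

L = R·k = 2.87 × 0.0346 = 0.0993 m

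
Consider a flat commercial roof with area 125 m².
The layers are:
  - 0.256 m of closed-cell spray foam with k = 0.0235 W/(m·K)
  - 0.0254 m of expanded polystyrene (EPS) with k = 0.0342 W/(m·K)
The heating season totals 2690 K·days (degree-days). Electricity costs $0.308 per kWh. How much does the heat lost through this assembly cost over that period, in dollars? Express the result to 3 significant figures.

214 dollars

0.256/0.0235 = 10.89
0.0254/0.0342 = 0.7427
R_total = 10.89 + 0.7427 = 11.64 m²·K/W
E = A × HDD × 24 / R / 1000 = 125 × 2690 × 24 / 11.64 / 1000 = 693.5 kWh
Cost = 693.5 × 0.308 = $213.6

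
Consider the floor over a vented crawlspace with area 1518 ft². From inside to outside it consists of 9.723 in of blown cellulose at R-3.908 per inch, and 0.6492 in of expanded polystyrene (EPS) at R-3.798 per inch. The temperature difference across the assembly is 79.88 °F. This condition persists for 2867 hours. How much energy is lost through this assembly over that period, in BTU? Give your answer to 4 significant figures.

8592000 BTU

9.723 × 3.908 = 37.997
0.6492 × 3.798 = 2.4657
R_total = 37.997 + 2.4657 = 40.463 ft²·°F·h/BTU
Q = 1518 × 79.88 / 40.463 = 2996.7 BTU/h
E = 2996.7 × 2867 = 8591700 BTU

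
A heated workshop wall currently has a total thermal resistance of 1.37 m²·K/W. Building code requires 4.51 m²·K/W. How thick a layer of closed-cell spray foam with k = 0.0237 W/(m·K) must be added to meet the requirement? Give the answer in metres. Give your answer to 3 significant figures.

ΔR = 4.51 − 1.37 = 3.14 m²·K/W
L = ΔR × k = 3.14 × 0.0237 = 0.07442 m

0.0744 m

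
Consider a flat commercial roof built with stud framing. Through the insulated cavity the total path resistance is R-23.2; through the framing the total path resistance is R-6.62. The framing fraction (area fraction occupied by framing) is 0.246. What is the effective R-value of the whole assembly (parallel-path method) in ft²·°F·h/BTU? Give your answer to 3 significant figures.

U_eff = 0.754/23.2 + 0.246/6.62 = 0.0325 + 0.03716 = 0.06966
R_eff = 1/U_eff = 14.36 ft²·°F·h/BTU

14.4 ft²·°F·h/BTU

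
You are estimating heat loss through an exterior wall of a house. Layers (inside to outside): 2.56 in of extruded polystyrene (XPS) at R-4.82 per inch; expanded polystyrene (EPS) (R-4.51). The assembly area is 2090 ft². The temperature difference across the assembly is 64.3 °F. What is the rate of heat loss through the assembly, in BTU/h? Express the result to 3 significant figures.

7980 BTU/h

2.56 × 4.82 = 12.34
R_total = 12.34 + 4.51 = 16.85 ft²·°F·h/BTU
Q = A·ΔT/R = 2090 × 64.3 / 16.85 = 7976 BTU/h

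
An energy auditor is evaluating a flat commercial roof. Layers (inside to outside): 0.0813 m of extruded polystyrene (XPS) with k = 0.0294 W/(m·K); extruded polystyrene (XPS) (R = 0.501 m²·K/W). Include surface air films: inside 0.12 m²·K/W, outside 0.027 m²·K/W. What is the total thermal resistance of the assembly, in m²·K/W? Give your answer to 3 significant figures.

0.0813/0.0294 = 2.765
R_total = 0.12 + 2.765 + 0.501 + 0.027 = 3.413 m²·K/W

3.41 m²·K/W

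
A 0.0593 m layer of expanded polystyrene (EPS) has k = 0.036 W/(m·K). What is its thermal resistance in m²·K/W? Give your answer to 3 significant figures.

1.65 m²·K/W

R = L/k = 0.0593/0.036 = 1.647 m²·K/W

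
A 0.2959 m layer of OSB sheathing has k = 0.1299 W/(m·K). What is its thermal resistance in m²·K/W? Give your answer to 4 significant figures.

2.278 m²·K/W

R = L/k = 0.2959/0.1299 = 2.2779 m²·K/W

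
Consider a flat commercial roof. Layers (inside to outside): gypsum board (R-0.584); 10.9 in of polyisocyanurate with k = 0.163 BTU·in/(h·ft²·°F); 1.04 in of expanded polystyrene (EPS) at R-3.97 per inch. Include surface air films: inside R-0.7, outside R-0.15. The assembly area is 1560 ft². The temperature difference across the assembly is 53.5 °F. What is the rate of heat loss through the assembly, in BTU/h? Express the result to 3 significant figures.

1150 BTU/h

10.9/0.163 = 66.87
1.04 × 3.97 = 4.129
R_total = 0.7 + 0.584 + 66.87 + 4.129 + 0.15 = 72.43 ft²·°F·h/BTU
Q = A·ΔT/R = 1560 × 53.5 / 72.43 = 1152 BTU/h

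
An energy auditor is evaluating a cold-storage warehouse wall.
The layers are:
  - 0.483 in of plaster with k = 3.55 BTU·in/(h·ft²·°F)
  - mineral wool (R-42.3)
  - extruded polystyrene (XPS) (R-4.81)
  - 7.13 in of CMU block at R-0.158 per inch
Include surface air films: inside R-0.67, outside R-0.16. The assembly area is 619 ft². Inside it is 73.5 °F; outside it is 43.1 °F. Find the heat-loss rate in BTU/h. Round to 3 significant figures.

382 BTU/h

0.483/3.55 = 0.1361
7.13 × 0.158 = 1.127
R_total = 0.67 + 0.1361 + 42.3 + 4.81 + 1.127 + 0.16 = 49.2 ft²·°F·h/BTU
Q = A·ΔT/R = 619 × (73.5 − 43.1) / 49.2 = 382.5 BTU/h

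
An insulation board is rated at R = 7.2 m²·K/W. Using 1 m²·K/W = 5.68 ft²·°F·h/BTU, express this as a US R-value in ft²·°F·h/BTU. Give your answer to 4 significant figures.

40.90 ft²·°F·h/BTU

R_US = 7.2 × 5.68 = 40.896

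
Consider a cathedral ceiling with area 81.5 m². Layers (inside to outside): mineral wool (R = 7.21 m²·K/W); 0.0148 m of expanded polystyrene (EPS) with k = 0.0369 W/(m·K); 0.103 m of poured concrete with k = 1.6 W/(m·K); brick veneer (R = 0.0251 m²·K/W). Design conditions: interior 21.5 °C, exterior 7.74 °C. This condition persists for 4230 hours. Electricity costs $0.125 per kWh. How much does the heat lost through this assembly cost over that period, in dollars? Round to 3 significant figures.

0.0148/0.0369 = 0.4011
0.103/1.6 = 0.06437
R_total = 7.21 + 0.4011 + 0.06437 + 0.0251 = 7.701 m²·K/W
Q = 81.5 × (21.5 − 7.74) / 7.701 = 145.6 W
E = 145.6 W × 4230 h / 1000 = 616 kWh
Cost = 616 × 0.125 = $77

77.0 dollars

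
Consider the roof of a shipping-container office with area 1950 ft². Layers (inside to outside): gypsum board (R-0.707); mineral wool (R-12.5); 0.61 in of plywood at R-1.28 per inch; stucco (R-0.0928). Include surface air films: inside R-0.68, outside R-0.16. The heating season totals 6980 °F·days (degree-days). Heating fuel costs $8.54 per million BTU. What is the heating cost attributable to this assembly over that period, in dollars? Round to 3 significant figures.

0.61 × 1.28 = 0.7808
R_total = 0.68 + 0.707 + 12.5 + 0.7808 + 0.0928 + 0.16 = 14.92 ft²·°F·h/BTU
E = A × HDD × 24 / R = 1950 × 6980 × 24 / 14.92 = 21890000 BTU
Cost = 21890000/10⁶ × 8.54 = $187

187 dollars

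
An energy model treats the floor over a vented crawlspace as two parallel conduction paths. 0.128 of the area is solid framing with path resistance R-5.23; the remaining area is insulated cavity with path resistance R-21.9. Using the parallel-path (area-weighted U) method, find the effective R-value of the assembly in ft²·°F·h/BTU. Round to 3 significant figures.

U_eff = 0.872/21.9 + 0.128/5.23 = 0.03982 + 0.02447 = 0.06429
R_eff = 1/U_eff = 15.55 ft²·°F·h/BTU

15.6 ft²·°F·h/BTU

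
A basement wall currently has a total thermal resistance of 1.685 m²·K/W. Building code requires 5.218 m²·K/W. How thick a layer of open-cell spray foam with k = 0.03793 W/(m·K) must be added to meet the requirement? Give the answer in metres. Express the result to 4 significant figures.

0.1340 m

ΔR = 5.218 − 1.685 = 3.533 m²·K/W
L = ΔR × k = 3.533 × 0.03793 = 0.13401 m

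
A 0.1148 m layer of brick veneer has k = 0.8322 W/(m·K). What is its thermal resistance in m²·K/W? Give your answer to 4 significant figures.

R = L/k = 0.1148/0.8322 = 0.13795 m²·K/W

0.1379 m²·K/W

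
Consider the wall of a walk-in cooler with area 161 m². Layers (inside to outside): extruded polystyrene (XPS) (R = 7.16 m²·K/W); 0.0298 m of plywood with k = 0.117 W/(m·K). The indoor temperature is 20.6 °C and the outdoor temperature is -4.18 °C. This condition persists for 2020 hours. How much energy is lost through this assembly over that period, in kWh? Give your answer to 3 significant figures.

1090 kWh

0.0298/0.117 = 0.2547
R_total = 7.16 + 0.2547 = 7.415 m²·K/W
Q = 161 × (20.6 − (-4.18)) / 7.415 = 538.1 W
E = 538.1 W × 2020 h / 1000 = 1087 kWh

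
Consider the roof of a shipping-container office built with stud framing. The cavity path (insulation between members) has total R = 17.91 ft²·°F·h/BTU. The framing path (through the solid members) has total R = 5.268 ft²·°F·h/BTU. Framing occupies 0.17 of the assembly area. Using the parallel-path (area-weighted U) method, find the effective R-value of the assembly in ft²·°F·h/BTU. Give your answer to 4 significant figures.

12.72 ft²·°F·h/BTU

U_eff = 0.83/17.91 + 0.17/5.268 = 0.046343 + 0.03227 = 0.078613
R_eff = 1/U_eff = 12.721 ft²·°F·h/BTU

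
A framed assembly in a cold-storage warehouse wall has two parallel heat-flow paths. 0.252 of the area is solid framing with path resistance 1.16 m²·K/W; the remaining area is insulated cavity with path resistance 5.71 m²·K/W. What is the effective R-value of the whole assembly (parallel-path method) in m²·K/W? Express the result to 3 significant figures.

2.87 m²·K/W

U_eff = 0.748/5.71 + 0.252/1.16 = 0.131 + 0.2172 = 0.3482
R_eff = 1/U_eff = 2.872 m²·K/W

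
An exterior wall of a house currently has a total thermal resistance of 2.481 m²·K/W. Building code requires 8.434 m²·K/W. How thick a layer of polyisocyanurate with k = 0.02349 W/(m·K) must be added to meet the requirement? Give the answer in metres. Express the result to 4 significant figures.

0.1398 m

ΔR = 8.434 − 2.481 = 5.953 m²·K/W
L = ΔR × k = 5.953 × 0.02349 = 0.13984 m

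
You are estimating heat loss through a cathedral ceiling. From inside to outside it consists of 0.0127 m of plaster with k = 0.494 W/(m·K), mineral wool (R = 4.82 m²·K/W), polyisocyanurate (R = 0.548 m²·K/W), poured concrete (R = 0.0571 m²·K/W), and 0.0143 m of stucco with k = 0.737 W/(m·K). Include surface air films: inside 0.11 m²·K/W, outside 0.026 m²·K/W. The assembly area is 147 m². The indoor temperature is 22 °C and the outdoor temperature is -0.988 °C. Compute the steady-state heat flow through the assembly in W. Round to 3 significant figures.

0.0127/0.494 = 0.02571
0.0143/0.737 = 0.0194
R_total = 0.11 + 0.02571 + 4.82 + 0.548 + 0.0571 + 0.0194 + 0.026 = 5.606 m²·K/W
Q = A·ΔT/R = 147 × (22 − (-0.988)) / 5.606 = 602.8 W

603 W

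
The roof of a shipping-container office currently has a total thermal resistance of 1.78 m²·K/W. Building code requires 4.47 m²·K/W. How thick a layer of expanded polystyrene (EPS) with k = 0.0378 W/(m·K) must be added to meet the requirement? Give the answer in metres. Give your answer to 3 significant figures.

0.102 m

ΔR = 4.47 − 1.78 = 2.69 m²·K/W
L = ΔR × k = 2.69 × 0.0378 = 0.1017 m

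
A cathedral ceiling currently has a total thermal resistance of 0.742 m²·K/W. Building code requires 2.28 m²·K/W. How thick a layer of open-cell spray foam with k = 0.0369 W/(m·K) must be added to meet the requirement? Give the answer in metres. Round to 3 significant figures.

0.0568 m

ΔR = 2.28 − 0.742 = 1.538 m²·K/W
L = ΔR × k = 1.538 × 0.0369 = 0.05675 m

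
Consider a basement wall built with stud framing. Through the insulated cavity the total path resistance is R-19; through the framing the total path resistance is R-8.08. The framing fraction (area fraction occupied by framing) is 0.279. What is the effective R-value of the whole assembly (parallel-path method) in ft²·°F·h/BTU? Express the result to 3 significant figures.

U_eff = 0.721/19 + 0.279/8.08 = 0.03795 + 0.03453 = 0.07248
R_eff = 1/U_eff = 13.8 ft²·°F·h/BTU

13.8 ft²·°F·h/BTU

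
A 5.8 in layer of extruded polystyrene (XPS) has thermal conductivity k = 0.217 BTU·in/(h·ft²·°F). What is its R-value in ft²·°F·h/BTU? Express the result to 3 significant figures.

R = L/k = 5.8/0.217 = 26.73 ft²·°F·h/BTU

26.7 ft²·°F·h/BTU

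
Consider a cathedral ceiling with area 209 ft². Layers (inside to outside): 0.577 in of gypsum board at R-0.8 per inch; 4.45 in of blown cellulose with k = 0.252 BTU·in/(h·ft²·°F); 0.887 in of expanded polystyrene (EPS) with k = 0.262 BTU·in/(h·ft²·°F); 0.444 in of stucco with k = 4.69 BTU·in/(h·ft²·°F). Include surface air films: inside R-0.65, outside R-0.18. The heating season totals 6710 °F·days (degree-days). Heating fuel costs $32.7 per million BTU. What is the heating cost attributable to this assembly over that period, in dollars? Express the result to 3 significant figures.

0.577 × 0.8 = 0.4616
4.45/0.252 = 17.66
0.887/0.262 = 3.385
0.444/4.69 = 0.09467
R_total = 0.65 + 0.4616 + 17.66 + 3.385 + 0.09467 + 0.18 = 22.43 ft²·°F·h/BTU
E = A × HDD × 24 / R = 209 × 6710 × 24 / 22.43 = 1501000 BTU
Cost = 1501000/10⁶ × 32.7 = $49.07

49.1 dollars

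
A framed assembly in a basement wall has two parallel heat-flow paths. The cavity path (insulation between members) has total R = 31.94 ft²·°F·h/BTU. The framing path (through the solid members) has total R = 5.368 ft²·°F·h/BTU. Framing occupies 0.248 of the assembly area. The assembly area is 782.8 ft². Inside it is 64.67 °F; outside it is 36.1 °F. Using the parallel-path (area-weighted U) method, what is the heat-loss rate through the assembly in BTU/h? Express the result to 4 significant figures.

U_eff = 0.752/31.94 + 0.248/5.368 = 0.023544 + 0.0462 = 0.069744
R_eff = 1/U_eff = 14.338 ft²·°F·h/BTU
Q = 782.8 × (64.67 − 36.1) / 14.338 = 1559.8 BTU/h

1560 BTU/h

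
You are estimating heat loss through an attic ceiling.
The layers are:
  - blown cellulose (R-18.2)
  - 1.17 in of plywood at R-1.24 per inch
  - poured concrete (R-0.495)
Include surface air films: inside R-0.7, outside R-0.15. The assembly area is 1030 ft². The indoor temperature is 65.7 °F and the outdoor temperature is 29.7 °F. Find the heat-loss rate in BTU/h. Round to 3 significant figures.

1.17 × 1.24 = 1.451
R_total = 0.7 + 18.2 + 1.451 + 0.495 + 0.15 = 21 ft²·°F·h/BTU
Q = A·ΔT/R = 1030 × (65.7 − 29.7) / 21 = 1766 BTU/h

1770 BTU/h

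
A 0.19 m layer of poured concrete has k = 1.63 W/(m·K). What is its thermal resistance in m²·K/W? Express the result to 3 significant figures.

0.117 m²·K/W

R = L/k = 0.19/1.63 = 0.1166 m²·K/W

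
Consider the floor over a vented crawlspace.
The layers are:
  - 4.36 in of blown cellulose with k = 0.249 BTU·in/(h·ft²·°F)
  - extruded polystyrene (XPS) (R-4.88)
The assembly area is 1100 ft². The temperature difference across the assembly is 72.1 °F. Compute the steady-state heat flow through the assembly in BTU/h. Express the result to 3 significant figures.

3540 BTU/h

4.36/0.249 = 17.51
R_total = 17.51 + 4.88 = 22.39 ft²·°F·h/BTU
Q = A·ΔT/R = 1100 × 72.1 / 22.39 = 3542 BTU/h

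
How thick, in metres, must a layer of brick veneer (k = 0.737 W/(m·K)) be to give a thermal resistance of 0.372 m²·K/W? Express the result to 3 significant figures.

L = R·k = 0.372 × 0.737 = 0.2742 m

0.274 m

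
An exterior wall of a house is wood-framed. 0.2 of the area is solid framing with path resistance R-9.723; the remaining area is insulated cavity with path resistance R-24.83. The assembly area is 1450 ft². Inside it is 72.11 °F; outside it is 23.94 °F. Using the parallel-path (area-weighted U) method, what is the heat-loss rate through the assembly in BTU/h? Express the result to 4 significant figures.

3687 BTU/h

U_eff = 0.8/24.83 + 0.2/9.723 = 0.032219 + 0.02057 = 0.052789
R_eff = 1/U_eff = 18.943 ft²·°F·h/BTU
Q = 1450 × (72.11 − 23.94) / 18.943 = 3687.1 BTU/h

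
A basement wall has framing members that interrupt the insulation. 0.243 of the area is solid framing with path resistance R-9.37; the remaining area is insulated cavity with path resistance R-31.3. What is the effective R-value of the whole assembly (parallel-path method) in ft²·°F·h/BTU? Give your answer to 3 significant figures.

U_eff = 0.757/31.3 + 0.243/9.37 = 0.02419 + 0.02593 = 0.05012
R_eff = 1/U_eff = 19.95 ft²·°F·h/BTU

20.0 ft²·°F·h/BTU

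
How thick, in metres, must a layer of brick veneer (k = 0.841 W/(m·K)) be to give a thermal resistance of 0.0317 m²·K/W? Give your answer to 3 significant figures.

L = R·k = 0.0317 × 0.841 = 0.02666 m

0.0267 m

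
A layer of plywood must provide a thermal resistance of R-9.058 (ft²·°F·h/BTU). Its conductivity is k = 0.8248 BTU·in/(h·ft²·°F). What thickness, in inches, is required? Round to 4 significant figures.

7.471 in

L = R × k = 9.058 × 0.8248 = 7.471 in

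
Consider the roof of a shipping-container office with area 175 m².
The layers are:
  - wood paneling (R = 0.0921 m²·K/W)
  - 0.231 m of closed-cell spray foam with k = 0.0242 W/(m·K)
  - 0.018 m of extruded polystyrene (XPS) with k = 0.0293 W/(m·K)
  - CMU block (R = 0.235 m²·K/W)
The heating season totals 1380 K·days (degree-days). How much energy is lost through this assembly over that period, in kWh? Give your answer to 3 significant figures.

0.231/0.0242 = 9.545
0.018/0.0293 = 0.6143
R_total = 0.0921 + 9.545 + 0.6143 + 0.235 = 10.49 m²·K/W
E = A × HDD × 24 / R / 1000 = 175 × 1380 × 24 / 10.49 / 1000 = 552.7 kWh

553 kWh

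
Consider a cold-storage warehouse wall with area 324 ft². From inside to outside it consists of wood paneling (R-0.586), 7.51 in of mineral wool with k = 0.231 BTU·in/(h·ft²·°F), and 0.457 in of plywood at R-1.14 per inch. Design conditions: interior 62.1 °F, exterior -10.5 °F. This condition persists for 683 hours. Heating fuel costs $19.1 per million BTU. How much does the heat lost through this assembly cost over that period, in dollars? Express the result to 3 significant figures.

7.51/0.231 = 32.51
0.457 × 1.14 = 0.521
R_total = 0.586 + 32.51 + 0.521 = 33.62 ft²·°F·h/BTU
Q = 324 × (62.1 − (-10.5)) / 33.62 = 699.7 BTU/h
E = 699.7 × 683 = 477900 BTU
Cost = 477900/10⁶ × 19.1 = $9.128

9.13 dollars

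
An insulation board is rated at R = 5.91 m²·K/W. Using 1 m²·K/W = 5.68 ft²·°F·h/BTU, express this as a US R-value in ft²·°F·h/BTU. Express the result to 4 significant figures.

33.57 ft²·°F·h/BTU

R_US = 5.91 × 5.68 = 33.569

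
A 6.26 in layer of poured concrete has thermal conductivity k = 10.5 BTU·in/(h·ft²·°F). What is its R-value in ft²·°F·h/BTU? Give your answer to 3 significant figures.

0.596 ft²·°F·h/BTU

R = L/k = 6.26/10.5 = 0.5962 ft²·°F·h/BTU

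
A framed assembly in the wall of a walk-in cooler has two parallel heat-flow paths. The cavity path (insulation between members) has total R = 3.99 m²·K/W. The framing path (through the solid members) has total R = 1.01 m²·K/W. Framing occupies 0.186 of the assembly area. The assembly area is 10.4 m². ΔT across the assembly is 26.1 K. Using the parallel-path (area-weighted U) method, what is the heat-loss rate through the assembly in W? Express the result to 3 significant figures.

U_eff = 0.814/3.99 + 0.186/1.01 = 0.204 + 0.1842 = 0.3882
R_eff = 1/U_eff = 2.576 m²·K/W
Q = 10.4 × 26.1 / 2.576 = 105.4 W

105 W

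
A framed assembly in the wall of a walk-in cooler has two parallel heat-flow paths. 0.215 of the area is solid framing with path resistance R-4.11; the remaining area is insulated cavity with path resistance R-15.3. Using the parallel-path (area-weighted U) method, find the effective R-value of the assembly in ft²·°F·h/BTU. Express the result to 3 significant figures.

9.65 ft²·°F·h/BTU

U_eff = 0.785/15.3 + 0.215/4.11 = 0.05131 + 0.05231 = 0.1036
R_eff = 1/U_eff = 9.651 ft²·°F·h/BTU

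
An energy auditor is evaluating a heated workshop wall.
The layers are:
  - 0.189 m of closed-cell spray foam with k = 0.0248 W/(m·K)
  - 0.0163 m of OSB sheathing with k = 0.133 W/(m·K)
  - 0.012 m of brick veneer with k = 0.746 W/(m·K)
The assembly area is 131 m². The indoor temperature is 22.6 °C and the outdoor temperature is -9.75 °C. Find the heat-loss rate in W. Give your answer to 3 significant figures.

0.189/0.0248 = 7.621
0.0163/0.133 = 0.1226
0.012/0.746 = 0.01609
R_total = 7.621 + 0.1226 + 0.01609 = 7.76 m²·K/W
Q = A·ΔT/R = 131 × (22.6 − (-9.75)) / 7.76 = 546.1 W

546 W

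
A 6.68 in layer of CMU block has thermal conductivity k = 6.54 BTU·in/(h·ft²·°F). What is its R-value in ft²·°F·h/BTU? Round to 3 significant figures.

R = L/k = 6.68/6.54 = 1.021 ft²·°F·h/BTU

1.02 ft²·°F·h/BTU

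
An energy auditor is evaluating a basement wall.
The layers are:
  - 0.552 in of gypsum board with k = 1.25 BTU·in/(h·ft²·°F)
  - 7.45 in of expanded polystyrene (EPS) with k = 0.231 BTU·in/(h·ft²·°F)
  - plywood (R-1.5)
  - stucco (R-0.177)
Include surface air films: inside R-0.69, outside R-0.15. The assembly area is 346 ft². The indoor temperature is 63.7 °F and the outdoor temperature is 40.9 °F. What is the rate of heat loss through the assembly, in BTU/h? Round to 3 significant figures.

0.552/1.25 = 0.4416
7.45/0.231 = 32.25
R_total = 0.69 + 0.4416 + 32.25 + 1.5 + 0.177 + 0.15 = 35.21 ft²·°F·h/BTU
Q = A·ΔT/R = 346 × (63.7 − 40.9) / 35.21 = 224.1 BTU/h

224 BTU/h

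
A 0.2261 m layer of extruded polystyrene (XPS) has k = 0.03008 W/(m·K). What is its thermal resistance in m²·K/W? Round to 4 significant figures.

7.517 m²·K/W

R = L/k = 0.2261/0.03008 = 7.5166 m²·K/W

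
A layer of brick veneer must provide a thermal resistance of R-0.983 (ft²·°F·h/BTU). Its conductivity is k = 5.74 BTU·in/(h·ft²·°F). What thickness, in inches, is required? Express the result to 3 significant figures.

5.64 in

L = R × k = 0.983 × 5.74 = 5.642 in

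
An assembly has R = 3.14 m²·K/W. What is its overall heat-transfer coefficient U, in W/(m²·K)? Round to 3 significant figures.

0.318 W/(m²·K)

U = 1/R = 1/3.14 = 0.3185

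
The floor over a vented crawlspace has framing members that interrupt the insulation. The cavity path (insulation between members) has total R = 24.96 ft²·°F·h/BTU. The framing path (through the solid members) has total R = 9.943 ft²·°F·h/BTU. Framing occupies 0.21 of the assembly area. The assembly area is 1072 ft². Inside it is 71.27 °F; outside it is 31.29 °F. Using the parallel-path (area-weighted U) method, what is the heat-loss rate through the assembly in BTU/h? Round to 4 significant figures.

U_eff = 0.79/24.96 + 0.21/9.943 = 0.031651 + 0.02112 = 0.052771
R_eff = 1/U_eff = 18.95 ft²·°F·h/BTU
Q = 1072 × (71.27 − 31.29) / 18.95 = 2261.7 BTU/h

2262 BTU/h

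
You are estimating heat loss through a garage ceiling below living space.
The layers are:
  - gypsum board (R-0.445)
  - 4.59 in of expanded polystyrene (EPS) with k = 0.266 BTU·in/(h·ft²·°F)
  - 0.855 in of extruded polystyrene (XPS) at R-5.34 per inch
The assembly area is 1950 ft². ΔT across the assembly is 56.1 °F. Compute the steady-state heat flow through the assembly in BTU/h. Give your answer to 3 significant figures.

4.59/0.266 = 17.26
0.855 × 5.34 = 4.566
R_total = 0.445 + 17.26 + 4.566 = 22.27 ft²·°F·h/BTU
Q = A·ΔT/R = 1950 × 56.1 / 22.27 = 4913 BTU/h

4910 BTU/h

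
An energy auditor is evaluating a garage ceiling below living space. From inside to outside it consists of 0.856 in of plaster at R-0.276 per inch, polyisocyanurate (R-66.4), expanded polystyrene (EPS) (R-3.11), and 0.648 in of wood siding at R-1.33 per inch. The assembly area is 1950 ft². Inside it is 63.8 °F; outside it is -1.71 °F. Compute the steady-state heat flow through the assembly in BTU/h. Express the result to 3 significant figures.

1810 BTU/h

0.856 × 0.276 = 0.2363
0.648 × 1.33 = 0.8618
R_total = 0.2363 + 66.4 + 3.11 + 0.8618 = 70.61 ft²·°F·h/BTU
Q = A·ΔT/R = 1950 × (63.8 − (-1.71)) / 70.61 = 1809 BTU/h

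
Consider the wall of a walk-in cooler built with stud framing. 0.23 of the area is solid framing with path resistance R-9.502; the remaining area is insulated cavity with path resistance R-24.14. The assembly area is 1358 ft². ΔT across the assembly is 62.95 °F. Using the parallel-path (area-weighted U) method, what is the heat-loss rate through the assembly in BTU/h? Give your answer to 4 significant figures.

U_eff = 0.77/24.14 + 0.23/9.502 = 0.031897 + 0.024205 = 0.056103
R_eff = 1/U_eff = 17.824 ft²·°F·h/BTU
Q = 1358 × 62.95 / 17.824 = 4796 BTU/h

4796 BTU/h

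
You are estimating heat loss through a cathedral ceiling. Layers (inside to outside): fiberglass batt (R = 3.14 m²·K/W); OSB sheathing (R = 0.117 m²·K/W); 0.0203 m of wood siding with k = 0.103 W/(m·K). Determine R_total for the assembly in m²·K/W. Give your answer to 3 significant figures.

3.45 m²·K/W

0.0203/0.103 = 0.1971
R_total = 3.14 + 0.117 + 0.1971 = 3.454 m²·K/W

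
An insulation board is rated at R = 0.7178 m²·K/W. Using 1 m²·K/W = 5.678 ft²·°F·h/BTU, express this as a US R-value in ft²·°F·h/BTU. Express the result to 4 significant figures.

R_US = 0.7178 × 5.678 = 4.0757

4.076 ft²·°F·h/BTU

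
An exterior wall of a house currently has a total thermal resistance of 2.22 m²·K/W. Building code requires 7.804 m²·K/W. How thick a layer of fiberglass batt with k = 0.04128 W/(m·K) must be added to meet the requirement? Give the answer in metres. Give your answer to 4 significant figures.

0.2305 m

ΔR = 7.804 − 2.22 = 5.584 m²·K/W
L = ΔR × k = 5.584 × 0.04128 = 0.23051 m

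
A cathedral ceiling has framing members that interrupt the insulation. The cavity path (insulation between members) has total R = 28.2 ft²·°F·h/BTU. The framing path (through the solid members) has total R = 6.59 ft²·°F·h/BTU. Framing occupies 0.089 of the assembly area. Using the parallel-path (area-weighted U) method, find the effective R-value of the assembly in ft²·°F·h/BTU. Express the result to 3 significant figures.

U_eff = 0.911/28.2 + 0.089/6.59 = 0.0323 + 0.01351 = 0.04581
R_eff = 1/U_eff = 21.83 ft²·°F·h/BTU

21.8 ft²·°F·h/BTU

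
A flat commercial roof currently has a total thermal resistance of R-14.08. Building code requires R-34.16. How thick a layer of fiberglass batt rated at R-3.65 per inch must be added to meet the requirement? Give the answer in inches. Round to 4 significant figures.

5.501 in

ΔR = 34.16 − 14.08 = 20.08 ft²·°F·h/BTU
L = ΔR / (R/in) = 20.08/3.65 = 5.5014 in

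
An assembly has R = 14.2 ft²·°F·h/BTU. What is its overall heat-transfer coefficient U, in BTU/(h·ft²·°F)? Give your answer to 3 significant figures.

U = 1/R = 1/14.2 = 0.07042

0.0704 BTU/(h·ft²·°F)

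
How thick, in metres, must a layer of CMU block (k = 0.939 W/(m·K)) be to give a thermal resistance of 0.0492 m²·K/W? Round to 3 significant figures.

L = R·k = 0.0492 × 0.939 = 0.0462 m

0.0462 m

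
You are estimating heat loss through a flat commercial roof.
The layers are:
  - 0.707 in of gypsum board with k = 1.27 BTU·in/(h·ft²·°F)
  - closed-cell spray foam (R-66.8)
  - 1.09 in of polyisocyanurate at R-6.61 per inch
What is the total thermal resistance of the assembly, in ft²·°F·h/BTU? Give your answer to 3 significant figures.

0.707/1.27 = 0.5567
1.09 × 6.61 = 7.205
R_total = 0.5567 + 66.8 + 7.205 = 74.56 ft²·°F·h/BTU

74.6 ft²·°F·h/BTU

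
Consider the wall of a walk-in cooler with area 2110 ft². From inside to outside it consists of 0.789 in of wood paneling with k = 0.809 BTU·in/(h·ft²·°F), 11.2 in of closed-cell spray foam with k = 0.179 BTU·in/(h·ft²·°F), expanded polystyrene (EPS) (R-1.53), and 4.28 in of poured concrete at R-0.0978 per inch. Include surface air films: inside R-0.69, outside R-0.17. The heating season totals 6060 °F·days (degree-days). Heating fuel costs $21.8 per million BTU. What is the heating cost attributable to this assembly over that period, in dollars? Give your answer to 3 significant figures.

0.789/0.809 = 0.9753
11.2/0.179 = 62.57
4.28 × 0.0978 = 0.4186
R_total = 0.69 + 0.9753 + 62.57 + 1.53 + 0.4186 + 0.17 = 66.35 ft²·°F·h/BTU
E = A × HDD × 24 / R = 2110 × 6060 × 24 / 66.35 = 4625000 BTU
Cost = 4625000/10⁶ × 21.8 = $100.8

101 dollars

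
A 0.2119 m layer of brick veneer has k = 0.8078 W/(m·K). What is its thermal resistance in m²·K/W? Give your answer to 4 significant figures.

0.2623 m²·K/W

R = L/k = 0.2119/0.8078 = 0.26232 m²·K/W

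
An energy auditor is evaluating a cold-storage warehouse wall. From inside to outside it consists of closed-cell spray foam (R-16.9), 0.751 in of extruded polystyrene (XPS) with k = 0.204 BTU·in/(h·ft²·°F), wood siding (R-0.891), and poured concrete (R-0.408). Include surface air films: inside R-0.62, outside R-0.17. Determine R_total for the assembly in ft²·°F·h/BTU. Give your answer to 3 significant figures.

0.751/0.204 = 3.681
R_total = 0.62 + 16.9 + 3.681 + 0.891 + 0.408 + 0.17 = 22.67 ft²·°F·h/BTU

22.7 ft²·°F·h/BTU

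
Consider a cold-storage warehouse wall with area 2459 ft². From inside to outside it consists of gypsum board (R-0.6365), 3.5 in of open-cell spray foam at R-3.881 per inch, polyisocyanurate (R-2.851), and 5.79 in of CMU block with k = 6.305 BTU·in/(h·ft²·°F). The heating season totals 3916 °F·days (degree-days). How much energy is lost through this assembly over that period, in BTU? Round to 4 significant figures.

12850000 BTU

3.5 × 3.881 = 13.583
5.79/6.305 = 0.91832
R_total = 0.6365 + 13.583 + 2.851 + 0.91832 = 17.989 ft²·°F·h/BTU
E = A × HDD × 24 / R = 2459 × 3916 × 24 / 17.989 = 12847000 BTU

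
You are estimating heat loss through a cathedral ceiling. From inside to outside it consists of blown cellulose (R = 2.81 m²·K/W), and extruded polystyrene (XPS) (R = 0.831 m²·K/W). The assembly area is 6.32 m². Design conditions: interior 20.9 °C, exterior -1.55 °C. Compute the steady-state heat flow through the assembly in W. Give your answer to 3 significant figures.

R_total = 2.81 + 0.831 = 3.641 m²·K/W
Q = A·ΔT/R = 6.32 × (20.9 − (-1.55)) / 3.641 = 38.97 W

39.0 W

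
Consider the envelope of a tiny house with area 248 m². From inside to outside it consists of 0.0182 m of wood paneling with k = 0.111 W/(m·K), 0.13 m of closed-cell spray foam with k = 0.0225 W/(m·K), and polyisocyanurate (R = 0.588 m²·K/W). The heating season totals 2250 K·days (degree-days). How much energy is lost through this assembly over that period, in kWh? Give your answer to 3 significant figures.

0.0182/0.111 = 0.164
0.13/0.0225 = 5.778
R_total = 0.164 + 5.778 + 0.588 = 6.53 m²·K/W
E = A × HDD × 24 / R / 1000 = 248 × 2250 × 24 / 6.53 / 1000 = 2051 kWh

2050 kWh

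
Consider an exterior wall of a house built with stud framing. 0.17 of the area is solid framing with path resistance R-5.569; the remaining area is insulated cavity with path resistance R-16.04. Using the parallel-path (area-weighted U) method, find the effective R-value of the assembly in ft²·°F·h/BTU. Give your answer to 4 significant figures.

U_eff = 0.83/16.04 + 0.17/5.569 = 0.051746 + 0.030526 = 0.082272
R_eff = 1/U_eff = 12.155 ft²·°F·h/BTU

12.15 ft²·°F·h/BTU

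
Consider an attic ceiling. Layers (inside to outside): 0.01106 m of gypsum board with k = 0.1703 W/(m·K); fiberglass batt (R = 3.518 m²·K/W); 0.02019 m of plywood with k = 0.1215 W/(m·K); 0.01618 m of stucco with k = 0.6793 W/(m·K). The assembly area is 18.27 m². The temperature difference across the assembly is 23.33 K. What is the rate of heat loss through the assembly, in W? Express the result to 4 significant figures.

113.0 W

0.01106/0.1703 = 0.064944
0.02019/0.1215 = 0.16617
0.01618/0.6793 = 0.023819
R_total = 0.064944 + 3.518 + 0.16617 + 0.023819 = 3.7729 m²·K/W
Q = A·ΔT/R = 18.27 × 23.33 / 3.7729 = 112.97 W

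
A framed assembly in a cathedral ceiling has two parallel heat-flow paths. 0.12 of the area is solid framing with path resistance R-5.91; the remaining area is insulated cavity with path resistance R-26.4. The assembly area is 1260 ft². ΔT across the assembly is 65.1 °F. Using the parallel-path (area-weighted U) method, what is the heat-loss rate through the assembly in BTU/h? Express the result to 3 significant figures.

4400 BTU/h

U_eff = 0.88/26.4 + 0.12/5.91 = 0.03333 + 0.0203 = 0.05364
R_eff = 1/U_eff = 18.64 ft²·°F·h/BTU
Q = 1260 × 65.1 / 18.64 = 4400 BTU/h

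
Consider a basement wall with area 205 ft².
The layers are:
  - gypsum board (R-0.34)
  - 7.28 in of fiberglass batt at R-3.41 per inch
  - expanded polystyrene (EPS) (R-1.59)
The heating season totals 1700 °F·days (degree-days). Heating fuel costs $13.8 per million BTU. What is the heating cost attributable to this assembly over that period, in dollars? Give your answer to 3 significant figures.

7.28 × 3.41 = 24.82
R_total = 0.34 + 24.82 + 1.59 = 26.75 ft²·°F·h/BTU
E = A × HDD × 24 / R = 205 × 1700 × 24 / 26.75 = 312600 BTU
Cost = 312600/10⁶ × 13.8 = $4.314

4.31 dollars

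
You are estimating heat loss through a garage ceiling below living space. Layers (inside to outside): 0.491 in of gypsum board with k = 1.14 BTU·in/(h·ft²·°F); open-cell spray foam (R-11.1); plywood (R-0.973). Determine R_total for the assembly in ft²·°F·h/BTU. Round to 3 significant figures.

0.491/1.14 = 0.4307
R_total = 0.4307 + 11.1 + 0.973 = 12.5 ft²·°F·h/BTU

12.5 ft²·°F·h/BTU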